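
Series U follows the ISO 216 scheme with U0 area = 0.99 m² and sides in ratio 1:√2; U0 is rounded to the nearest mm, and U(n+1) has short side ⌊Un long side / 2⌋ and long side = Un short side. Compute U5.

147 × 209 mm

Let U0's short side be w mm. w · w√2 = 0.99 m² = 990,000 mm², so w ≈ 836.7 mm and w√2 ≈ 1183.2 mm → U0 = 837 × 1183 mm.
U1: ⌊1183/2⌋ × 837 = 591 × 837 mm
U2: ⌊837/2⌋ × 591 = 418 × 591 mm
U3: ⌊591/2⌋ × 418 = 295 × 418 mm
U4: ⌊418/2⌋ × 295 = 209 × 295 mm
U5: ⌊295/2⌋ × 209 = 147 × 209 mm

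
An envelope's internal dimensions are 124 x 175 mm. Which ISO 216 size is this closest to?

Aspect ratio 175/124 ≈ 1.411 — close to the ISO √2 ≈ 1.414.
In the B-series (B0 = 1000 × 1414 mm): B6 = 125 × 176 mm.
Off by 2 mm total — nearest standard size.

B6 (125 × 176 mm)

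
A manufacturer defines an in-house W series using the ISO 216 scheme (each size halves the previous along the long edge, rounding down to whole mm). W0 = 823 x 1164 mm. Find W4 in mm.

W1: ⌊1164/2⌋ × 823 = 582 × 823 mm
W2: ⌊823/2⌋ × 582 = 411 × 582 mm
W3: ⌊582/2⌋ × 411 = 291 × 411 mm
W4: ⌊411/2⌋ × 291 = 205 × 291 mm

205 × 291 mm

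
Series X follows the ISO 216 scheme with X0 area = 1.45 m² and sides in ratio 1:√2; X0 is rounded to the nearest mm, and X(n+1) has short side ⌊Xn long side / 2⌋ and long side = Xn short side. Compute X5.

Let X0's short side be w mm. w · w√2 = 1.45 m² = 1,450,000 mm², so w ≈ 1012.6 mm and w√2 ≈ 1432.0 mm → X0 = 1013 × 1432 mm.
X1: ⌊1432/2⌋ × 1013 = 716 × 1013 mm
X2: ⌊1013/2⌋ × 716 = 506 × 716 mm
X3: ⌊716/2⌋ × 506 = 358 × 506 mm
X4: ⌊506/2⌋ × 358 = 253 × 358 mm
X5: ⌊358/2⌋ × 253 = 179 × 253 mm

179 × 253 mm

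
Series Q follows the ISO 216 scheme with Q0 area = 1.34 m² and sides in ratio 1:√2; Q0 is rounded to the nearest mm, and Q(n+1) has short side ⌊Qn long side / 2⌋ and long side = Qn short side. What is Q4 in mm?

Let Q0's short side be w mm. w · w√2 = 1.34 m² = 1,340,000 mm², so w ≈ 973.4 mm and w√2 ≈ 1376.6 mm → Q0 = 973 × 1377 mm.
Q1: ⌊1377/2⌋ × 973 = 688 × 973 mm
Q2: ⌊973/2⌋ × 688 = 486 × 688 mm
Q3: ⌊688/2⌋ × 486 = 344 × 486 mm
Q4: ⌊486/2⌋ × 344 = 243 × 344 mm

243 × 344 mm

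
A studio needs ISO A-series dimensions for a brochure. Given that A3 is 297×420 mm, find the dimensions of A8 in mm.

52 × 74 mm

A4: ⌊420/2⌋ × 297 = 210 × 297 mm
A5: ⌊297/2⌋ × 210 = 148 × 210 mm
A6: ⌊210/2⌋ × 148 = 105 × 148 mm
A7: ⌊148/2⌋ × 105 = 74 × 105 mm
A8: ⌊105/2⌋ × 74 = 52 × 74 mm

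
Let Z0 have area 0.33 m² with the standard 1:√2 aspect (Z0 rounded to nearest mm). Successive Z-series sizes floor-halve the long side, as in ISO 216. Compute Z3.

Let Z0's short side be w mm. w · w√2 = 0.33 m² = 330,000 mm², so w ≈ 483.1 mm and w√2 ≈ 683.1 mm → Z0 = 483 × 683 mm.
Z1: ⌊683/2⌋ × 483 = 341 × 483 mm
Z2: ⌊483/2⌋ × 341 = 241 × 341 mm
Z3: ⌊341/2⌋ × 241 = 170 × 241 mm

170 × 241 mm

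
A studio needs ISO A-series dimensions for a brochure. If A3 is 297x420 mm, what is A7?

74 × 105 mm

A4: ⌊420/2⌋ × 297 = 210 × 297 mm
A5: ⌊297/2⌋ × 210 = 148 × 210 mm
A6: ⌊210/2⌋ × 148 = 105 × 148 mm
A7: ⌊148/2⌋ × 105 = 74 × 105 mm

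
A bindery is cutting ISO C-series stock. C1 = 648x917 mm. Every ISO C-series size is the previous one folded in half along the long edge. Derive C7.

C2: ⌊917/2⌋ × 648 = 458 × 648 mm
C3: ⌊648/2⌋ × 458 = 324 × 458 mm
C4: ⌊458/2⌋ × 324 = 229 × 324 mm
C5: ⌊324/2⌋ × 229 = 162 × 229 mm
C6: ⌊229/2⌋ × 162 = 114 × 162 mm
C7: ⌊162/2⌋ × 114 = 81 × 114 mm

81 × 114 mm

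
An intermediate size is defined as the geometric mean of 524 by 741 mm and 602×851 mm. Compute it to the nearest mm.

Short side: √(524 · 602) = √315448 ≈ 561.6 → 562 mm
Long side: √(741 · 851) = √630591 ≈ 794.1 → 794 mm

562 × 794 mm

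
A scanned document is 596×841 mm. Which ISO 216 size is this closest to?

A1 (594 × 841 mm)

Aspect ratio 841/596 ≈ 1.411 — close to the ISO √2 ≈ 1.414.
In the A-series (A0 area = 1 m²): A1 = 594 × 841 mm.
Off by 2 mm total — nearest standard size.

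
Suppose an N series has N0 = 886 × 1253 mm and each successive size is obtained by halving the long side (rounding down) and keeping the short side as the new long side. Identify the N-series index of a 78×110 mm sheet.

N7

N0: 886 × 1253 mm
N1: 626 × 886 mm
N2: 443 × 626 mm
N3: 313 × 443 mm
N4: 221 × 313 mm
N5: 156 × 221 mm
N6: 110 × 156 mm
N7: 78 × 110 mm
N8: 55 × 78 mm
→ matches N7.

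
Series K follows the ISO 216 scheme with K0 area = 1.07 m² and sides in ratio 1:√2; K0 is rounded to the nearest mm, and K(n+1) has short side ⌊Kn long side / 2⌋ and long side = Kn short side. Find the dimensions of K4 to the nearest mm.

Let K0's short side be w mm. w · w√2 = 1.07 m² = 1,070,000 mm², so w ≈ 869.8 mm and w√2 ≈ 1230.1 mm → K0 = 870 × 1230 mm.
K1: ⌊1230/2⌋ × 870 = 615 × 870 mm
K2: ⌊870/2⌋ × 615 = 435 × 615 mm
K3: ⌊615/2⌋ × 435 = 307 × 435 mm
K4: ⌊435/2⌋ × 307 = 217 × 307 mm

217 × 307 mm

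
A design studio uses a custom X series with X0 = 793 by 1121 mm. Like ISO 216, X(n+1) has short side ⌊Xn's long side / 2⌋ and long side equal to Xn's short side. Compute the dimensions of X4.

198 × 280 mm

X1: ⌊1121/2⌋ × 793 = 560 × 793 mm
X2: ⌊793/2⌋ × 560 = 396 × 560 mm
X3: ⌊560/2⌋ × 396 = 280 × 396 mm
X4: ⌊396/2⌋ × 280 = 198 × 280 mm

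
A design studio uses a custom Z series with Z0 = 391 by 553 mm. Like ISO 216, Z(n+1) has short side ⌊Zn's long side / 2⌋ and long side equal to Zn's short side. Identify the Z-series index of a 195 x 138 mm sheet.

Z3

Z0: 391 × 553 mm
Z1: 276 × 391 mm
Z2: 195 × 276 mm
Z3: 138 × 195 mm
Z4: 97 × 138 mm
→ matches Z3.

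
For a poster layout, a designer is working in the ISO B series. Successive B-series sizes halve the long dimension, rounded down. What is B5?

176 × 250 mm

B0 = 1000 × 1414 mm (B0 has a 1000 mm short side, aspect 1:√2).
B1: ⌊1414/2⌋ × 1000 = 707 × 1000 mm
B2: ⌊1000/2⌋ × 707 = 500 × 707 mm
B3: ⌊707/2⌋ × 500 = 353 × 500 mm
B4: ⌊500/2⌋ × 353 = 250 × 353 mm
B5: ⌊353/2⌋ × 250 = 176 × 250 mm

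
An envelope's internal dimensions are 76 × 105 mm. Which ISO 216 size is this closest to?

Aspect ratio 105/76 ≈ 1.382 (ISO target is √2 ≈ 1.414).
In the A-series (A0 area = 1 m²): A7 = 74 × 105 mm.
Off by 2 mm total — nearest standard size.

A7 (74 × 105 mm)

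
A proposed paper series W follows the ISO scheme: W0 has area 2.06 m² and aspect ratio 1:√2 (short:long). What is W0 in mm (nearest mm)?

Let the short side be w mm. Then w · w√2 = 2.06 m² = 2,060,000 mm².
w² = 2,060,000/√2, so w ≈ 1206.9 mm; long side = w√2 ≈ 1706.8 mm.

1207 × 1707 mm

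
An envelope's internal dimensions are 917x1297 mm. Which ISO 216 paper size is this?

Aspect ratio 1297/917 ≈ 1.414 — close to the ISO √2 ≈ 1.414.
In the C-series (envelope sizes, between A and B): C0 = 917 × 1297 mm.

C0 (917 × 1297 mm)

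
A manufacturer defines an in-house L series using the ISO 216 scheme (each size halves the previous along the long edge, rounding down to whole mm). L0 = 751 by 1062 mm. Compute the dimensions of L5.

132 × 187 mm

L1: ⌊1062/2⌋ × 751 = 531 × 751 mm
L2: ⌊751/2⌋ × 531 = 375 × 531 mm
L3: ⌊531/2⌋ × 375 = 265 × 375 mm
L4: ⌊375/2⌋ × 265 = 187 × 265 mm
L5: ⌊265/2⌋ × 187 = 132 × 187 mm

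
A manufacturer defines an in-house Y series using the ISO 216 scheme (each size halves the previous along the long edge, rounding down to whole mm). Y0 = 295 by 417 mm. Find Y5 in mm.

Y1: ⌊417/2⌋ × 295 = 208 × 295 mm
Y2: ⌊295/2⌋ × 208 = 147 × 208 mm
Y3: ⌊208/2⌋ × 147 = 104 × 147 mm
Y4: ⌊147/2⌋ × 104 = 73 × 104 mm
Y5: ⌊104/2⌋ × 73 = 52 × 73 mm

52 × 73 mm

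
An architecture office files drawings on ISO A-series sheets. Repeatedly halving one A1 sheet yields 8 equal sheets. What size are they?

8 = 2^3, so 3 halving steps.
A1 → A2 → … → A4 after 3 steps.

A4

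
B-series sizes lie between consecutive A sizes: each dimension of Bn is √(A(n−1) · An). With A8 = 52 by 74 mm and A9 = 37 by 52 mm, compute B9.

Short side: √(52 · 37) = √1924 ≈ 43.9 → 44 mm
Long side: √(74 · 52) = √3848 ≈ 62.0 → 62 mm

44 × 62 mm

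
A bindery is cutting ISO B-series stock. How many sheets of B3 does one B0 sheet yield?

8

Each ISO step halves the sheet: 1 × B0 → 2 × B1 → 4 × B2 → 8 × B3
From B0 to B3 is 3 halving steps: 2^3 = 8.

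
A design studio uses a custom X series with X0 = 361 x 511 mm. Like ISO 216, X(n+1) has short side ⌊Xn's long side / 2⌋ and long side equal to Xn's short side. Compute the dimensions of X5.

X1 = 255 × 361 mm (from X0 by 1 halving).
X2: ⌊361/2⌋ × 255 = 180 × 255 mm
X3: ⌊255/2⌋ × 180 = 127 × 180 mm
X4: ⌊180/2⌋ × 127 = 90 × 127 mm
X5: ⌊127/2⌋ × 90 = 63 × 90 mm

63 × 90 mm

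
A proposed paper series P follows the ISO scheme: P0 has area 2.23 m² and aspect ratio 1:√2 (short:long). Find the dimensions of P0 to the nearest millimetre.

1256 × 1776 mm

Let the short side be w mm. Then w · w√2 = 2.23 m² = 2,230,000 mm².
w² = 2,230,000/√2, so w ≈ 1255.7 mm; long side = w√2 ≈ 1775.9 mm.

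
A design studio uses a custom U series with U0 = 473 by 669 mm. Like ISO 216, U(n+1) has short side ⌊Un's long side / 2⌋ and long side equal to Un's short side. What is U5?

U1: ⌊669/2⌋ × 473 = 334 × 473 mm
U2: ⌊473/2⌋ × 334 = 236 × 334 mm
U3: ⌊334/2⌋ × 236 = 167 × 236 mm
U4: ⌊236/2⌋ × 167 = 118 × 167 mm
U5: ⌊167/2⌋ × 118 = 83 × 118 mm

83 × 118 mm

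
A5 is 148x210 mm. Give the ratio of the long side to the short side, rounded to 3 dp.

210 / 148 = 1.419
ISO 216 targets √2 ≈ 1.414; the +0.005 deviation is from mm rounding.

1.419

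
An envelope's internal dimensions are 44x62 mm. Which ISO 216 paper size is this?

Aspect ratio 62/44 ≈ 1.409 — close to the ISO √2 ≈ 1.414.
In the B-series (B0 = 1000 × 1414 mm): B9 = 44 × 62 mm.

B9 (44 × 62 mm)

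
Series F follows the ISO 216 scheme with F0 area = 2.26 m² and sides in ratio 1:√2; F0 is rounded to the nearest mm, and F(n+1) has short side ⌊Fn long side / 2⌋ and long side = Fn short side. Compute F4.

316 × 447 mm

Let F0's short side be w mm. w · w√2 = 2.26 m² = 2,260,000 mm², so w ≈ 1264.1 mm and w√2 ≈ 1787.8 mm → F0 = 1264 × 1788 mm.
F1: ⌊1788/2⌋ × 1264 = 894 × 1264 mm
F2: ⌊1264/2⌋ × 894 = 632 × 894 mm
F3: ⌊894/2⌋ × 632 = 447 × 632 mm
F4: ⌊632/2⌋ × 447 = 316 × 447 mm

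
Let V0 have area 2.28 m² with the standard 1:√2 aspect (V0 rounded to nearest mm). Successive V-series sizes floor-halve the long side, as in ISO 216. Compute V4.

Let V0's short side be w mm. w · w√2 = 2.28 m² = 2,280,000 mm², so w ≈ 1269.7 mm and w√2 ≈ 1795.7 mm → V0 = 1270 × 1796 mm.
V1: ⌊1796/2⌋ × 1270 = 898 × 1270 mm
V2: ⌊1270/2⌋ × 898 = 635 × 898 mm
V3: ⌊898/2⌋ × 635 = 449 × 635 mm
V4: ⌊635/2⌋ × 449 = 317 × 449 mm

317 × 449 mm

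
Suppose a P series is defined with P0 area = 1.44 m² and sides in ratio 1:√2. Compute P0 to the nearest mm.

Let the short side be w mm. Then w · w√2 = 1.44 m² = 1,440,000 mm².
w² = 1,440,000/√2, so w ≈ 1009.1 mm; long side = w√2 ≈ 1427.0 mm.

1009 × 1427 mm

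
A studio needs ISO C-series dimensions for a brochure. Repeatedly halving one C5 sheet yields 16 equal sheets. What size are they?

16 = 2^4, so 4 halving steps.
C5 → C6 → … → C9 after 4 steps.

C9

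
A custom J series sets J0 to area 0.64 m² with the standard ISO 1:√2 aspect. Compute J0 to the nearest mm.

Let the short side be w mm. Then w · w√2 = 0.64 m² = 640,000 mm².
w² = 640,000/√2, so w ≈ 672.7 mm; long side = w√2 ≈ 951.4 mm.

673 × 951 mm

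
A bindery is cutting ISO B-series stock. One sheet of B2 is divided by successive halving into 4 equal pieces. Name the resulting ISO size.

B4

4 = 2^2, so 2 halving steps.
B2 → B3 → … → B4 after 2 steps.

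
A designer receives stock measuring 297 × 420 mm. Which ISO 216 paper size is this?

Aspect ratio 420/297 ≈ 1.414 — close to the ISO √2 ≈ 1.414.
In the A-series (A0 area = 1 m²): A3 = 297 × 420 mm.

A3 (297 × 420 mm)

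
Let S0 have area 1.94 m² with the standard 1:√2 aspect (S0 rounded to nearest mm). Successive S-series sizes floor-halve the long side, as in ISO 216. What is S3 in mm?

Let S0's short side be w mm. w · w√2 = 1.94 m² = 1,940,000 mm², so w ≈ 1171.2 mm and w√2 ≈ 1656.4 mm → S0 = 1171 × 1656 mm.
S1: ⌊1656/2⌋ × 1171 = 828 × 1171 mm
S2: ⌊1171/2⌋ × 828 = 585 × 828 mm
S3: ⌊828/2⌋ × 585 = 414 × 585 mm

414 × 585 mm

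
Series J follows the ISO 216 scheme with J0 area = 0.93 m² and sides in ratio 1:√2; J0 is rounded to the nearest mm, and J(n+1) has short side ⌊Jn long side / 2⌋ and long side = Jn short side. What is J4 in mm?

Let J0's short side be w mm. w · w√2 = 0.93 m² = 930,000 mm², so w ≈ 810.9 mm and w√2 ≈ 1146.8 mm → J0 = 811 × 1147 mm.
J1: ⌊1147/2⌋ × 811 = 573 × 811 mm
J2: ⌊811/2⌋ × 573 = 405 × 573 mm
J3: ⌊573/2⌋ × 405 = 286 × 405 mm
J4: ⌊405/2⌋ × 286 = 202 × 286 mm

202 × 286 mm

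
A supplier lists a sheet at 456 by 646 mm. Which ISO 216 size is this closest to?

Aspect ratio 646/456 ≈ 1.417 — close to the ISO √2 ≈ 1.414.
In the C-series (envelope sizes, between A and B): C2 = 458 × 648 mm.
Off by 4 mm total — nearest standard size.

C2 (458 × 648 mm)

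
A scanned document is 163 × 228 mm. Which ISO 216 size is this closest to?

Aspect ratio 228/163 ≈ 1.399 (ISO target is √2 ≈ 1.414).
In the C-series (envelope sizes, between A and B): C5 = 162 × 229 mm.
Off by 2 mm total — nearest standard size.

C5 (162 × 229 mm)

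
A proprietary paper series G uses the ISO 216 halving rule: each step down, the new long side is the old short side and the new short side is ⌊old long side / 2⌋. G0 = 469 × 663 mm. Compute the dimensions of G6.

G1: ⌊663/2⌋ × 469 = 331 × 469 mm
G2: ⌊469/2⌋ × 331 = 234 × 331 mm
G3: ⌊331/2⌋ × 234 = 165 × 234 mm
G4: ⌊234/2⌋ × 165 = 117 × 165 mm
G5: ⌊165/2⌋ × 117 = 82 × 117 mm
G6: ⌊117/2⌋ × 82 = 58 × 82 mm

58 × 82 mm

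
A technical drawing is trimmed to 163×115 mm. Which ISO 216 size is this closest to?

C6 (114 × 162 mm)

Aspect ratio 163/115 ≈ 1.417 — close to the ISO √2 ≈ 1.414.
In the C-series (envelope sizes, between A and B): C6 = 114 × 162 mm.
Off by 2 mm total — nearest standard size.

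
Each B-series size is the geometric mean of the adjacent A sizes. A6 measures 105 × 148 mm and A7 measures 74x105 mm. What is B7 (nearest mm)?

88 × 125 mm

Short side: √(105 · 74) = √7770 ≈ 88.1 → 88 mm
Long side: √(148 · 105) = √15540 ≈ 124.7 → 125 mm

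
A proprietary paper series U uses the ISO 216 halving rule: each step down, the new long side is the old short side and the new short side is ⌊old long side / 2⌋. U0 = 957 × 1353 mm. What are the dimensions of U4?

U1: ⌊1353/2⌋ × 957 = 676 × 957 mm
U2: ⌊957/2⌋ × 676 = 478 × 676 mm
U3: ⌊676/2⌋ × 478 = 338 × 478 mm
U4: ⌊478/2⌋ × 338 = 239 × 338 mm

239 × 338 mm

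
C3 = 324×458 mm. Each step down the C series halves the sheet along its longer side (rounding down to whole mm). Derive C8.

57 × 81 mm

C4: ⌊458/2⌋ × 324 = 229 × 324 mm
C5: ⌊324/2⌋ × 229 = 162 × 229 mm
C6: ⌊229/2⌋ × 162 = 114 × 162 mm
C7: ⌊162/2⌋ × 114 = 81 × 114 mm
C8: ⌊114/2⌋ × 81 = 57 × 81 mm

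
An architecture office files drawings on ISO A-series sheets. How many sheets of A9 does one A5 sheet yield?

16

A5 = 148 × 210 mm; A9 = 37 × 52 mm.
Each halving step doubles the count; 4 steps from A5 to A9.
2^4 = 16.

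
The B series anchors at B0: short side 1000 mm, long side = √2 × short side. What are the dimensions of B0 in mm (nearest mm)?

1000 × 1414 mm

Short side = 1000 mm; long side = 1000√2 ≈ 1414.2 mm.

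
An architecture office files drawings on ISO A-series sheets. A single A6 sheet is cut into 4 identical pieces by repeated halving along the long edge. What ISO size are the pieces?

4 = 2^2, so 2 halving steps.
A6 → A7 → … → A8 after 2 steps.

A8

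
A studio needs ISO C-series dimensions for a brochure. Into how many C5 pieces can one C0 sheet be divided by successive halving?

32

Each ISO step halves the sheet: 1 × C0 → 2 × C1 → 4 × C2 → 8 × C3 → …
From C0 to C5 is 5 halving steps: 2^5 = 32.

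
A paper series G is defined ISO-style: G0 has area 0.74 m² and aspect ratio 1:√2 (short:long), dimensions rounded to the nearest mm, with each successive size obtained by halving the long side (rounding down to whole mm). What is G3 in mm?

255 × 361 mm

Let G0's short side be w mm. w · w√2 = 0.74 m² = 740,000 mm², so w ≈ 723.4 mm and w√2 ≈ 1023.0 mm → G0 = 723 × 1023 mm.
G1: ⌊1023/2⌋ × 723 = 511 × 723 mm
G2: ⌊723/2⌋ × 511 = 361 × 511 mm
G3: ⌊511/2⌋ × 361 = 255 × 361 mm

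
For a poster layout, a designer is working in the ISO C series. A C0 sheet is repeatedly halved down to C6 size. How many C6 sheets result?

Each ISO step halves the sheet: 1 × C0 → 2 × C1 → 4 × C2 → 8 × C3 → …
From C0 to C6 is 6 halving steps: 2^6 = 64.

64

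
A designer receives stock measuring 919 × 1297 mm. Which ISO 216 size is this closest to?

Aspect ratio 1297/919 ≈ 1.411 — close to the ISO √2 ≈ 1.414.
In the C-series (envelope sizes, between A and B): C0 = 917 × 1297 mm.
Off by 2 mm total — nearest standard size.

C0 (917 × 1297 mm)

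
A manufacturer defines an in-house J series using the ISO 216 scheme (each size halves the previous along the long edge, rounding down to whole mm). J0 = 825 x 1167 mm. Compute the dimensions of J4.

J1: ⌊1167/2⌋ × 825 = 583 × 825 mm
J2: ⌊825/2⌋ × 583 = 412 × 583 mm
J3: ⌊583/2⌋ × 412 = 291 × 412 mm
J4: ⌊412/2⌋ × 291 = 206 × 291 mm

206 × 291 mm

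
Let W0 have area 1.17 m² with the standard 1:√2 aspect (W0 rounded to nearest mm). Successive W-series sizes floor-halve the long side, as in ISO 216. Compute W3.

321 × 455 mm

Let W0's short side be w mm. w · w√2 = 1.17 m² = 1,170,000 mm², so w ≈ 909.6 mm and w√2 ≈ 1286.3 mm → W0 = 910 × 1286 mm.
W1: ⌊1286/2⌋ × 910 = 643 × 910 mm
W2: ⌊910/2⌋ × 643 = 455 × 643 mm
W3: ⌊643/2⌋ × 455 = 321 × 455 mm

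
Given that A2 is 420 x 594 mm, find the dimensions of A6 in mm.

105 × 148 mm

A3: ⌊594/2⌋ × 420 = 297 × 420 mm
A4: ⌊420/2⌋ × 297 = 210 × 297 mm
A5: ⌊297/2⌋ × 210 = 148 × 210 mm
A6: ⌊210/2⌋ × 148 = 105 × 148 mm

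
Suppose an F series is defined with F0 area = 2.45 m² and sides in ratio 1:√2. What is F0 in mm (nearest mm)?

Let the short side be w mm. Then w · w√2 = 2.45 m² = 2,450,000 mm².
w² = 2,450,000/√2, so w ≈ 1316.2 mm; long side = w√2 ≈ 1861.4 mm.

1316 × 1861 mm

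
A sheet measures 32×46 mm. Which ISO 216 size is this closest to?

B10 (31 × 44 mm)

Aspect ratio 46/32 ≈ 1.438 (ISO target is √2 ≈ 1.414).
In the B-series (B0 = 1000 × 1414 mm): B10 = 31 × 44 mm.
Off by 3 mm total — nearest standard size.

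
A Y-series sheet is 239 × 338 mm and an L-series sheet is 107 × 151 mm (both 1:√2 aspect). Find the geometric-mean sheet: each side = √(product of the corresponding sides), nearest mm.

Short side: √(239 · 107) = √25573 ≈ 159.9 → 160 mm
Long side: √(338 · 151) = √51038 ≈ 225.9 → 226 mm

160 × 226 mm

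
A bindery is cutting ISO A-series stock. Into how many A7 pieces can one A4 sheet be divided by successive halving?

8

A4 = 210 × 297 mm; A7 = 74 × 105 mm.
Each halving step doubles the count; 3 steps from A4 to A7.
2^3 = 8.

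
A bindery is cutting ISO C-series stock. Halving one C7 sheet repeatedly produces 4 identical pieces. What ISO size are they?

4 = 2^2, so 2 halving steps.
C7 → C8 → … → C9 after 2 steps.

C9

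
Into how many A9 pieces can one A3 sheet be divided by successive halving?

A3 = 297 × 420 mm; A9 = 37 × 52 mm.
Each halving step doubles the count; 6 steps from A3 to A9.
2^6 = 64.

64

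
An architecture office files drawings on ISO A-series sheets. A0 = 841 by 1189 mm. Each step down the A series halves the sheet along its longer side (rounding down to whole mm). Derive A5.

A1: ⌊1189/2⌋ × 841 = 594 × 841 mm
A2: ⌊841/2⌋ × 594 = 420 × 594 mm
A3: ⌊594/2⌋ × 420 = 297 × 420 mm
A4: ⌊420/2⌋ × 297 = 210 × 297 mm
A5: ⌊297/2⌋ × 210 = 148 × 210 mm

148 × 210 mm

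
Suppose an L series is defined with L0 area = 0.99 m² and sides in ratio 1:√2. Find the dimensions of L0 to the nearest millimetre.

Let the short side be w mm. Then w · w√2 = 0.99 m² = 990,000 mm².
w² = 990,000/√2, so w ≈ 836.7 mm; long side = w√2 ≈ 1183.2 mm.

837 × 1183 mm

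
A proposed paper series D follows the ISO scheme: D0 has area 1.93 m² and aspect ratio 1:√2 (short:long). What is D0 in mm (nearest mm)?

Let the short side be w mm. Then w · w√2 = 1.93 m² = 1,930,000 mm².
w² = 1,930,000/√2, so w ≈ 1168.2 mm; long side = w√2 ≈ 1652.1 mm.

1168 × 1652 mm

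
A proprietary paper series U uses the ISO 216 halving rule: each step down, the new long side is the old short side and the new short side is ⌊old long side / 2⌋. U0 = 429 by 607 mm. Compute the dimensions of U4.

U1: ⌊607/2⌋ × 429 = 303 × 429 mm
U2: ⌊429/2⌋ × 303 = 214 × 303 mm
U3: ⌊303/2⌋ × 214 = 151 × 214 mm
U4: ⌊214/2⌋ × 151 = 107 × 151 mm

107 × 151 mm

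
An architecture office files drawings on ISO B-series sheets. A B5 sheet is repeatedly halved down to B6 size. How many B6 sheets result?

B5 = 176 × 250 mm; B6 = 125 × 176 mm.
Each halving step doubles the count; 1 step from B5 to B6.
2^1 = 2.

2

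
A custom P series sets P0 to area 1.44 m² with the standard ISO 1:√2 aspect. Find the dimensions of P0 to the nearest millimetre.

1009 × 1427 mm

Let the short side be w mm. Then w · w√2 = 1.44 m² = 1,440,000 mm².
w² = 1,440,000/√2, so w ≈ 1009.1 mm; long side = w√2 ≈ 1427.0 mm.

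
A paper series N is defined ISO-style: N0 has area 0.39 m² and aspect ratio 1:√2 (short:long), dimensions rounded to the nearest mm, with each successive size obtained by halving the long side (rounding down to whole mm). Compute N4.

Let N0's short side be w mm. w · w√2 = 0.39 m² = 390,000 mm², so w ≈ 525.1 mm and w√2 ≈ 742.7 mm → N0 = 525 × 743 mm.
N1: ⌊743/2⌋ × 525 = 371 × 525 mm
N2: ⌊525/2⌋ × 371 = 262 × 371 mm
N3: ⌊371/2⌋ × 262 = 185 × 262 mm
N4: ⌊262/2⌋ × 185 = 131 × 185 mm

131 × 185 mm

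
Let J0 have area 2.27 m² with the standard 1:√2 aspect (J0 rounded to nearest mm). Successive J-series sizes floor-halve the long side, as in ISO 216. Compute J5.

Let J0's short side be w mm. w · w√2 = 2.27 m² = 2,270,000 mm², so w ≈ 1266.9 mm and w√2 ≈ 1791.7 mm → J0 = 1267 × 1792 mm.
J1: ⌊1792/2⌋ × 1267 = 896 × 1267 mm
J2: ⌊1267/2⌋ × 896 = 633 × 896 mm
J3: ⌊896/2⌋ × 633 = 448 × 633 mm
J4: ⌊633/2⌋ × 448 = 316 × 448 mm
J5: ⌊448/2⌋ × 316 = 224 × 316 mm

224 × 316 mm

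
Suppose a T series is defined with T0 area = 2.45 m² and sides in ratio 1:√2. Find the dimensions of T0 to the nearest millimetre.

Let the short side be w mm. Then w · w√2 = 2.45 m² = 2,450,000 mm².
w² = 2,450,000/√2, so w ≈ 1316.2 mm; long side = w√2 ≈ 1861.4 mm.

1316 × 1861 mm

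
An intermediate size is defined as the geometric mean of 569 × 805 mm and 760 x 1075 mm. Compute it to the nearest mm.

658 × 930 mm

Short side: √(569 · 760) = √432440 ≈ 657.6 → 658 mm
Long side: √(805 · 1075) = √865375 ≈ 930.3 → 930 mm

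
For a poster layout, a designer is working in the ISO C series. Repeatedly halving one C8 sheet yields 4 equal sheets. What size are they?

4 = 2^2, so 2 halving steps.
C8 → C9 → … → C10 after 2 steps.

C10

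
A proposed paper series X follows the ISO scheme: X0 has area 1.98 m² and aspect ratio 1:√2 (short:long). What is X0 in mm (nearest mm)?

1183 × 1673 mm

Let the short side be w mm. Then w · w√2 = 1.98 m² = 1,980,000 mm².
w² = 1,980,000/√2, so w ≈ 1183.2 mm; long side = w√2 ≈ 1673.4 mm.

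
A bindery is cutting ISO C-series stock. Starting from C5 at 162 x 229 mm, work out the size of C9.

C6: ⌊229/2⌋ × 162 = 114 × 162 mm
C7: ⌊162/2⌋ × 114 = 81 × 114 mm
C8: ⌊114/2⌋ × 81 = 57 × 81 mm
C9: ⌊81/2⌋ × 57 = 40 × 57 mm

40 × 57 mm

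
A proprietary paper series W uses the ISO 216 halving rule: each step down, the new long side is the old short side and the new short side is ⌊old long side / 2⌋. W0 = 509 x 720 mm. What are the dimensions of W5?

W1 = 360 × 509 mm (from W0 by 1 halving).
W2: ⌊509/2⌋ × 360 = 254 × 360 mm
W3: ⌊360/2⌋ × 254 = 180 × 254 mm
W4: ⌊254/2⌋ × 180 = 127 × 180 mm
W5: ⌊180/2⌋ × 127 = 90 × 127 mm

90 × 127 mm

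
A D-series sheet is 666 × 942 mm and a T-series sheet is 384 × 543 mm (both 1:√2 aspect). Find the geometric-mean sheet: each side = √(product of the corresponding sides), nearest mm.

Short side: √(666 · 384) = √255744 ≈ 505.7 → 506 mm
Long side: √(942 · 543) = √511506 ≈ 715.2 → 715 mm

506 × 715 mm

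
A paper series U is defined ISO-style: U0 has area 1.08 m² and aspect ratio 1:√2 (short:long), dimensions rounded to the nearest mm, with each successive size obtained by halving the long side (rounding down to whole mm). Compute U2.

Let U0's short side be w mm. w · w√2 = 1.08 m² = 1,080,000 mm², so w ≈ 873.9 mm and w√2 ≈ 1235.9 mm → U0 = 874 × 1236 mm.
U1: ⌊1236/2⌋ × 874 = 618 × 874 mm
U2: ⌊874/2⌋ × 618 = 437 × 618 mm

437 × 618 mm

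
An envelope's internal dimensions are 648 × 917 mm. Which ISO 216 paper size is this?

Aspect ratio 917/648 ≈ 1.415 — close to the ISO √2 ≈ 1.414.
In the C-series (envelope sizes, between A and B): C1 = 648 × 917 mm.

C1 (648 × 917 mm)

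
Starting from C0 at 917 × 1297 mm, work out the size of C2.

458 × 648 mm

C1: ⌊1297/2⌋ × 917 = 648 × 917 mm
C2: ⌊917/2⌋ × 648 = 458 × 648 mm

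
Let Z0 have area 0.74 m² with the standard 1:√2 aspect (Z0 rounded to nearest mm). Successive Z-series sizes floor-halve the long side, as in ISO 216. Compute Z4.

180 × 255 mm

Let Z0's short side be w mm. w · w√2 = 0.74 m² = 740,000 mm², so w ≈ 723.4 mm and w√2 ≈ 1023.0 mm → Z0 = 723 × 1023 mm.
Z1: ⌊1023/2⌋ × 723 = 511 × 723 mm
Z2: ⌊723/2⌋ × 511 = 361 × 511 mm
Z3: ⌊511/2⌋ × 361 = 255 × 361 mm
Z4: ⌊361/2⌋ × 255 = 180 × 255 mm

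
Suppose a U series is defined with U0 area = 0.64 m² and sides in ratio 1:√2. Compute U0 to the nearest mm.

673 × 951 mm

Let the short side be w mm. Then w · w√2 = 0.64 m² = 640,000 mm².
w² = 640,000/√2, so w ≈ 672.7 mm; long side = w√2 ≈ 951.4 mm.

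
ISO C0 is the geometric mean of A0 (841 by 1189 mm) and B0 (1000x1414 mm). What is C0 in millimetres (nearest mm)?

917 × 1297 mm

Short: √(841 · 1000) = √841000 ≈ 917.1 mm.
Long: √(1189 · 1414) = √1681246 ≈ 1296.6 mm.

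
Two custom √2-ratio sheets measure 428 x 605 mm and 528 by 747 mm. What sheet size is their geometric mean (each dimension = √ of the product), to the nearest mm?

475 × 672 mm

Short side: √(428 · 528) = √225984 ≈ 475.4 → 475 mm
Long side: √(605 · 747) = √451935 ≈ 672.3 → 672 mm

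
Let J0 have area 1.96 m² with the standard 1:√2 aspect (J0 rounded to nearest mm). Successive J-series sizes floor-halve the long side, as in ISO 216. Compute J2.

588 × 832 mm

Let J0's short side be w mm. w · w√2 = 1.96 m² = 1,960,000 mm², so w ≈ 1177.3 mm and w√2 ≈ 1664.9 mm → J0 = 1177 × 1665 mm.
J1: ⌊1665/2⌋ × 1177 = 832 × 1177 mm
J2: ⌊1177/2⌋ × 832 = 588 × 832 mm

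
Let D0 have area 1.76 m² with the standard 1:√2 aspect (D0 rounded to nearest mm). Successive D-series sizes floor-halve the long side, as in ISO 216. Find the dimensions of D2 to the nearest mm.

558 × 789 mm

Let D0's short side be w mm. w · w√2 = 1.76 m² = 1,760,000 mm², so w ≈ 1115.6 mm and w√2 ≈ 1577.7 mm → D0 = 1116 × 1578 mm.
D1: ⌊1578/2⌋ × 1116 = 789 × 1116 mm
D2: ⌊1116/2⌋ × 789 = 558 × 789 mm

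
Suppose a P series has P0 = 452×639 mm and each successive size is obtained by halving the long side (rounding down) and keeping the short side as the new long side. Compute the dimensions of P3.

159 × 226 mm

P1: ⌊639/2⌋ × 452 = 319 × 452 mm
P2: ⌊452/2⌋ × 319 = 226 × 319 mm
P3: ⌊319/2⌋ × 226 = 159 × 226 mm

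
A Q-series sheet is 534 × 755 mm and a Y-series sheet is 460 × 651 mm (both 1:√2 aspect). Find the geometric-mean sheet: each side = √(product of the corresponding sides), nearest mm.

496 × 701 mm

Short side: √(534 · 460) = √245640 ≈ 495.6 → 496 mm
Long side: √(755 · 651) = √491505 ≈ 701.1 → 701 mm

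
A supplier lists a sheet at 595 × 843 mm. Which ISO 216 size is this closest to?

Aspect ratio 843/595 ≈ 1.417 — close to the ISO √2 ≈ 1.414.
In the A-series (A0 area = 1 m²): A1 = 594 × 841 mm.
Off by 3 mm total — nearest standard size.

A1 (594 × 841 mm)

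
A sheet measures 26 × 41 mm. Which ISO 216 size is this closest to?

Aspect ratio 41/26 ≈ 1.577 (ISO target is √2 ≈ 1.414).
In the C-series (envelope sizes, between A and B): C10 = 28 × 40 mm.
Off by 3 mm total — nearest standard size.

C10 (28 × 40 mm)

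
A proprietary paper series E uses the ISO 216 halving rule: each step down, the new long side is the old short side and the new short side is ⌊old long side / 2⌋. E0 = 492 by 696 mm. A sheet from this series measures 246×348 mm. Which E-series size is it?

E2

E0: 492 × 696 mm
E1: 348 × 492 mm
E2: 246 × 348 mm
E3: 174 × 246 mm
→ matches E2.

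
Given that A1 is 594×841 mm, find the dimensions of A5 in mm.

148 × 210 mm

A2: ⌊841/2⌋ × 594 = 420 × 594 mm
A3: ⌊594/2⌋ × 420 = 297 × 420 mm
A4: ⌊420/2⌋ × 297 = 210 × 297 mm
A5: ⌊297/2⌋ × 210 = 148 × 210 mm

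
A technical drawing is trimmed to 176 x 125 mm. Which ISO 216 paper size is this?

B6 (125 × 176 mm)

Aspect ratio 176/125 ≈ 1.408 — close to the ISO √2 ≈ 1.414.
In the B-series (B0 = 1000 × 1414 mm): B6 = 125 × 176 mm.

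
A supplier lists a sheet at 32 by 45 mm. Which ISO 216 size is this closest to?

Aspect ratio 45/32 ≈ 1.406 — close to the ISO √2 ≈ 1.414.
In the B-series (B0 = 1000 × 1414 mm): B10 = 31 × 44 mm.
Off by 2 mm total — nearest standard size.

B10 (31 × 44 mm)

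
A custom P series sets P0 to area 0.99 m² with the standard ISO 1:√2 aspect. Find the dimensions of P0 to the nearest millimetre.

Let the short side be w mm. Then w · w√2 = 0.99 m² = 990,000 mm².
w² = 990,000/√2, so w ≈ 836.7 mm; long side = w√2 ≈ 1183.2 mm.

837 × 1183 mm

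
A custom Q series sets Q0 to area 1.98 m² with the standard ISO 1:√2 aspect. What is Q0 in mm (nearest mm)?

Let the short side be w mm. Then w · w√2 = 1.98 m² = 1,980,000 mm².
w² = 1,980,000/√2, so w ≈ 1183.2 mm; long side = w√2 ≈ 1673.4 mm.

1183 × 1673 mm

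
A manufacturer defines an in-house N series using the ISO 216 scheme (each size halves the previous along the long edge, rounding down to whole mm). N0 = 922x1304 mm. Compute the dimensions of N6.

115 × 163 mm

N1 = 652 × 922 mm (from N0 by 1 halving).
N2: ⌊922/2⌋ × 652 = 461 × 652 mm
N3: ⌊652/2⌋ × 461 = 326 × 461 mm
N4: ⌊461/2⌋ × 326 = 230 × 326 mm
N5: ⌊326/2⌋ × 230 = 163 × 230 mm
N6: ⌊230/2⌋ × 163 = 115 × 163 mm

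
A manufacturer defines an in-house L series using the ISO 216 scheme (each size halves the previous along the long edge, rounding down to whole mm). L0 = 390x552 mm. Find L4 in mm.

L1: ⌊552/2⌋ × 390 = 276 × 390 mm
L2: ⌊390/2⌋ × 276 = 195 × 276 mm
L3: ⌊276/2⌋ × 195 = 138 × 195 mm
L4: ⌊195/2⌋ × 138 = 97 × 138 mm

97 × 138 mm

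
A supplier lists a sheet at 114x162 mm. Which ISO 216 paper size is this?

Aspect ratio 162/114 ≈ 1.421 — close to the ISO √2 ≈ 1.414.
In the C-series (envelope sizes, between A and B): C6 = 114 × 162 mm.

C6 (114 × 162 mm)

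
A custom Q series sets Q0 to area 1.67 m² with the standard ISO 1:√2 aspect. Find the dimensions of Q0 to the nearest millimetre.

1087 × 1537 mm

Let the short side be w mm. Then w · w√2 = 1.67 m² = 1,670,000 mm².
w² = 1,670,000/√2, so w ≈ 1086.7 mm; long side = w√2 ≈ 1536.8 mm.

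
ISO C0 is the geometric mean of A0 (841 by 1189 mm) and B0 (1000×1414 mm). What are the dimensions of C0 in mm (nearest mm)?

917 × 1297 mm

Short: √(841 · 1000) = √841000 ≈ 917.1 mm.
Long: √(1189 · 1414) = √1681246 ≈ 1296.6 mm.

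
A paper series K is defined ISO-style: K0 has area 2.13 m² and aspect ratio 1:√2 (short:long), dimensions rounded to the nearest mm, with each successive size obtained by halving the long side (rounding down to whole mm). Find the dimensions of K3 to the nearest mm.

Let K0's short side be w mm. w · w√2 = 2.13 m² = 2,130,000 mm², so w ≈ 1227.2 mm and w√2 ≈ 1735.6 mm → K0 = 1227 × 1736 mm.
K1: ⌊1736/2⌋ × 1227 = 868 × 1227 mm
K2: ⌊1227/2⌋ × 868 = 613 × 868 mm
K3: ⌊868/2⌋ × 613 = 434 × 613 mm

434 × 613 mm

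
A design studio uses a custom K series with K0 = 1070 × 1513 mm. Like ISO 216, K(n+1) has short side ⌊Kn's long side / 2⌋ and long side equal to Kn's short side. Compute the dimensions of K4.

267 × 378 mm

K1: ⌊1513/2⌋ × 1070 = 756 × 1070 mm
K2: ⌊1070/2⌋ × 756 = 535 × 756 mm
K3: ⌊756/2⌋ × 535 = 378 × 535 mm
K4: ⌊535/2⌋ × 378 = 267 × 378 mm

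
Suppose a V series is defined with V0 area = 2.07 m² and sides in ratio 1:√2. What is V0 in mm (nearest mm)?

1210 × 1711 mm

Let the short side be w mm. Then w · w√2 = 2.07 m² = 2,070,000 mm².
w² = 2,070,000/√2, so w ≈ 1209.8 mm; long side = w√2 ≈ 1711.0 mm.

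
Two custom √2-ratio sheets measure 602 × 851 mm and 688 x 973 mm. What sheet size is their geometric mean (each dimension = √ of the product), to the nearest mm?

Short side: √(602 · 688) = √414176 ≈ 643.6 → 644 mm
Long side: √(851 · 973) = √828023 ≈ 910.0 → 910 mm

644 × 910 mm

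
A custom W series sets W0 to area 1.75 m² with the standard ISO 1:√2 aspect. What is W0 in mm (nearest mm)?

1112 × 1573 mm

Let the short side be w mm. Then w · w√2 = 1.75 m² = 1,750,000 mm².
w² = 1,750,000/√2, so w ≈ 1112.4 mm; long side = w√2 ≈ 1573.2 mm.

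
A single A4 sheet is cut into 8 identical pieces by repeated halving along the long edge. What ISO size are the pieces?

A7

8 = 2^3, so 3 halving steps.
A4 → A5 → … → A7 after 3 steps.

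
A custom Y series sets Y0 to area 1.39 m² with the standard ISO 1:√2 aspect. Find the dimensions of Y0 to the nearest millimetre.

991 × 1402 mm

Let the short side be w mm. Then w · w√2 = 1.39 m² = 1,390,000 mm².
w² = 1,390,000/√2, so w ≈ 991.4 mm; long side = w√2 ≈ 1402.1 mm.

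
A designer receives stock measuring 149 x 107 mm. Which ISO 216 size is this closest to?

A6 (105 × 148 mm)

Aspect ratio 149/107 ≈ 1.393 (ISO target is √2 ≈ 1.414).
In the A-series (A0 area = 1 m²): A6 = 105 × 148 mm.
Off by 3 mm total — nearest standard size.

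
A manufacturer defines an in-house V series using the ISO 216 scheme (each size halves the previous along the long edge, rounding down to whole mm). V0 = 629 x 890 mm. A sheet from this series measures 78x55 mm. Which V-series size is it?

V0: 629 × 890 mm
V1: 445 × 629 mm
V2: 314 × 445 mm
V3: 222 × 314 mm
V4: 157 × 222 mm
V5: 111 × 157 mm
V6: 78 × 111 mm
V7: 55 × 78 mm
V8: 39 × 55 mm
→ matches V7.

V7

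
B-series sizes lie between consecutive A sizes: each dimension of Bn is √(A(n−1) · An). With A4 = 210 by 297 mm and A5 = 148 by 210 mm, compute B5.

176 × 250 mm

Short side: √(210 · 148) = √31080 ≈ 176.3 → 176 mm
Long side: √(297 · 210) = √62370 ≈ 249.7 → 250 mm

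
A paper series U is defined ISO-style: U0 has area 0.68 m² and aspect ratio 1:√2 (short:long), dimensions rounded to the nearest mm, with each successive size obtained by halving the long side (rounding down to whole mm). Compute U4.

173 × 245 mm

Let U0's short side be w mm. w · w√2 = 0.68 m² = 680,000 mm², so w ≈ 693.4 mm and w√2 ≈ 980.6 mm → U0 = 693 × 981 mm.
U1: ⌊981/2⌋ × 693 = 490 × 693 mm
U2: ⌊693/2⌋ × 490 = 346 × 490 mm
U3: ⌊490/2⌋ × 346 = 245 × 346 mm
U4: ⌊346/2⌋ × 245 = 173 × 245 mm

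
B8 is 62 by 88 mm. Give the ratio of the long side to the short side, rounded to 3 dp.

88 / 62 = 1.419
ISO 216 targets √2 ≈ 1.414; the +0.005 deviation is from mm rounding.

1.419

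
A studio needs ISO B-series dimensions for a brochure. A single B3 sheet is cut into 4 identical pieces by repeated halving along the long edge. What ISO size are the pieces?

4 = 2^2, so 2 halving steps.
B3 → B4 → … → B5 after 2 steps.

B5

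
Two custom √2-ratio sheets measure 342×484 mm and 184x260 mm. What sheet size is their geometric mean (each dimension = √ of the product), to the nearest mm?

Short side: √(342 · 184) = √62928 ≈ 250.9 → 251 mm
Long side: √(484 · 260) = √125840 ≈ 354.7 → 355 mm

251 × 355 mm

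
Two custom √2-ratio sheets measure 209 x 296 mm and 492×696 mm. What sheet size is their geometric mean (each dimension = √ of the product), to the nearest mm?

321 × 454 mm

Short side: √(209 · 492) = √102828 ≈ 320.7 → 321 mm
Long side: √(296 · 696) = √206016 ≈ 453.9 → 454 mm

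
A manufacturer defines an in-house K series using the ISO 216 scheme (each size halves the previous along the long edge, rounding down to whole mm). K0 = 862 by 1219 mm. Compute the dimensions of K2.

431 × 609 mm

K1: ⌊1219/2⌋ × 862 = 609 × 862 mm
K2: ⌊862/2⌋ × 609 = 431 × 609 mm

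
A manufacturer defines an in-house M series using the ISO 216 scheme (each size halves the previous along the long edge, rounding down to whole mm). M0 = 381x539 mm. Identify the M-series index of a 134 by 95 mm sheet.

M0: 381 × 539 mm
M1: 269 × 381 mm
M2: 190 × 269 mm
M3: 134 × 190 mm
M4: 95 × 134 mm
M5: 67 × 95 mm
→ matches M4.

M4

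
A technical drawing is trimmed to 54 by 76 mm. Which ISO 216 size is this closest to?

A8 (52 × 74 mm)

Aspect ratio 76/54 ≈ 1.407 — close to the ISO √2 ≈ 1.414.
In the A-series (A0 area = 1 m²): A8 = 52 × 74 mm.
Off by 4 mm total — nearest standard size.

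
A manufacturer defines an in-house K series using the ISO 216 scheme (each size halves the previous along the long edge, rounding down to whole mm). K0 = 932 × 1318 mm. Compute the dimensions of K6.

K1: ⌊1318/2⌋ × 932 = 659 × 932 mm
K2: ⌊932/2⌋ × 659 = 466 × 659 mm
K3: ⌊659/2⌋ × 466 = 329 × 466 mm
K4: ⌊466/2⌋ × 329 = 233 × 329 mm
K5: ⌊329/2⌋ × 233 = 164 × 233 mm
K6: ⌊233/2⌋ × 164 = 116 × 164 mm

116 × 164 mm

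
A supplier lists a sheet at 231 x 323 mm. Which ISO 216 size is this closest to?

C4 (229 × 324 mm)

Aspect ratio 323/231 ≈ 1.398 (ISO target is √2 ≈ 1.414).
In the C-series (envelope sizes, between A and B): C4 = 229 × 324 mm.
Off by 3 mm total — nearest standard size.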